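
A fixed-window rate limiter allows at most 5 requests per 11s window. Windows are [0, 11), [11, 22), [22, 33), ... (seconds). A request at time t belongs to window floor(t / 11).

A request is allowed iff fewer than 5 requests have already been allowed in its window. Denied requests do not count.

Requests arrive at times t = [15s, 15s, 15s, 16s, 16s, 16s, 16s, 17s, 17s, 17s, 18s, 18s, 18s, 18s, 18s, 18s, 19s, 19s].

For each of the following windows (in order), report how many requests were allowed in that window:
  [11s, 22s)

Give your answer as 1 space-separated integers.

Processing requests:
  req#1 t=15s (window 1): ALLOW
  req#2 t=15s (window 1): ALLOW
  req#3 t=15s (window 1): ALLOW
  req#4 t=16s (window 1): ALLOW
  req#5 t=16s (window 1): ALLOW
  req#6 t=16s (window 1): DENY
  req#7 t=16s (window 1): DENY
  req#8 t=17s (window 1): DENY
  req#9 t=17s (window 1): DENY
  req#10 t=17s (window 1): DENY
  req#11 t=18s (window 1): DENY
  req#12 t=18s (window 1): DENY
  req#13 t=18s (window 1): DENY
  req#14 t=18s (window 1): DENY
  req#15 t=18s (window 1): DENY
  req#16 t=18s (window 1): DENY
  req#17 t=19s (window 1): DENY
  req#18 t=19s (window 1): DENY

Allowed counts by window: 5

Answer: 5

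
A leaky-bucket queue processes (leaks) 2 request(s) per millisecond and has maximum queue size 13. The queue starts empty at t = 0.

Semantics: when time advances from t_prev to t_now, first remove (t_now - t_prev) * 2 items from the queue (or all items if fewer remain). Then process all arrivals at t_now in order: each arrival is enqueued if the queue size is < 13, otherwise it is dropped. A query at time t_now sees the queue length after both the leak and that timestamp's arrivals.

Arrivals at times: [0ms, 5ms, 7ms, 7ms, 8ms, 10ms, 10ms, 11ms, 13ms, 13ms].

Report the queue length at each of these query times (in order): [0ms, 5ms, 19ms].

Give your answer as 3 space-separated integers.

Queue lengths at query times:
  query t=0ms: backlog = 1
  query t=5ms: backlog = 1
  query t=19ms: backlog = 0

Answer: 1 1 0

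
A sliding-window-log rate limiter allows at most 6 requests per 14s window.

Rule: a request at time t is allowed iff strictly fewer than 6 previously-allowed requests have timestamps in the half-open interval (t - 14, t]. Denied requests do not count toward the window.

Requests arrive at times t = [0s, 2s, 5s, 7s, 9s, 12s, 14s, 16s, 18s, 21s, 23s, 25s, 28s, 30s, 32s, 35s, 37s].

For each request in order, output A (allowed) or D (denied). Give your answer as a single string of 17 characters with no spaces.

Answer: AAAAAAAADAAAAAAAA

Derivation:
Tracking allowed requests in the window:
  req#1 t=0s: ALLOW
  req#2 t=2s: ALLOW
  req#3 t=5s: ALLOW
  req#4 t=7s: ALLOW
  req#5 t=9s: ALLOW
  req#6 t=12s: ALLOW
  req#7 t=14s: ALLOW
  req#8 t=16s: ALLOW
  req#9 t=18s: DENY
  req#10 t=21s: ALLOW
  req#11 t=23s: ALLOW
  req#12 t=25s: ALLOW
  req#13 t=28s: ALLOW
  req#14 t=30s: ALLOW
  req#15 t=32s: ALLOW
  req#16 t=35s: ALLOW
  req#17 t=37s: ALLOW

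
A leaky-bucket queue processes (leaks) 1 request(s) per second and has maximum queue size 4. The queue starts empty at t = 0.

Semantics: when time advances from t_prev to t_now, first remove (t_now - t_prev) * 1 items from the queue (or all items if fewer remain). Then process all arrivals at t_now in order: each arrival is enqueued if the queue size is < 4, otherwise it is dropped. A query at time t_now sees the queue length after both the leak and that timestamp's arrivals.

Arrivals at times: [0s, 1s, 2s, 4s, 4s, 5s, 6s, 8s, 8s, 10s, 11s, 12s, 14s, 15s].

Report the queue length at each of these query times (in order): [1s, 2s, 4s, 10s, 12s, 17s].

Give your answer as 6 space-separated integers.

Queue lengths at query times:
  query t=1s: backlog = 1
  query t=2s: backlog = 1
  query t=4s: backlog = 2
  query t=10s: backlog = 1
  query t=12s: backlog = 1
  query t=17s: backlog = 0

Answer: 1 1 2 1 1 0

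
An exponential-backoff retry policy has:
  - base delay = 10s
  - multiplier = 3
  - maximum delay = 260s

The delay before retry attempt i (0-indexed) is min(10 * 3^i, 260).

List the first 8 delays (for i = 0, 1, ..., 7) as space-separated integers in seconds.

Answer: 10 30 90 260 260 260 260 260

Derivation:
Computing each delay:
  i=0: min(10*3^0, 260) = 10
  i=1: min(10*3^1, 260) = 30
  i=2: min(10*3^2, 260) = 90
  i=3: min(10*3^3, 260) = 260
  i=4: min(10*3^4, 260) = 260
  i=5: min(10*3^5, 260) = 260
  i=6: min(10*3^6, 260) = 260
  i=7: min(10*3^7, 260) = 260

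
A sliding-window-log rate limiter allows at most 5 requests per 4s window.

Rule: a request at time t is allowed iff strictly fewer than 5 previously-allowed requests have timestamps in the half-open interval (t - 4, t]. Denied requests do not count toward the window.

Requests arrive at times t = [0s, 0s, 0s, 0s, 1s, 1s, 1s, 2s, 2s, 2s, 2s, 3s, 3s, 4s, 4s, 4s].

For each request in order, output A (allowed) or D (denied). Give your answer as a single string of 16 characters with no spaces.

Answer: AAAAADDDDDDDDAAA

Derivation:
Tracking allowed requests in the window:
  req#1 t=0s: ALLOW
  req#2 t=0s: ALLOW
  req#3 t=0s: ALLOW
  req#4 t=0s: ALLOW
  req#5 t=1s: ALLOW
  req#6 t=1s: DENY
  req#7 t=1s: DENY
  req#8 t=2s: DENY
  req#9 t=2s: DENY
  req#10 t=2s: DENY
  req#11 t=2s: DENY
  req#12 t=3s: DENY
  req#13 t=3s: DENY
  req#14 t=4s: ALLOW
  req#15 t=4s: ALLOW
  req#16 t=4s: ALLOW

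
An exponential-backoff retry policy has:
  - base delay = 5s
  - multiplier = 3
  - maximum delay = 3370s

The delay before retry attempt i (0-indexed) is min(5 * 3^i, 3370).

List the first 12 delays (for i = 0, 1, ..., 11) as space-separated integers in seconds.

Computing each delay:
  i=0: min(5*3^0, 3370) = 5
  i=1: min(5*3^1, 3370) = 15
  i=2: min(5*3^2, 3370) = 45
  i=3: min(5*3^3, 3370) = 135
  i=4: min(5*3^4, 3370) = 405
  i=5: min(5*3^5, 3370) = 1215
  i=6: min(5*3^6, 3370) = 3370
  i=7: min(5*3^7, 3370) = 3370
  i=8: min(5*3^8, 3370) = 3370
  i=9: min(5*3^9, 3370) = 3370
  i=10: min(5*3^10, 3370) = 3370
  i=11: min(5*3^11, 3370) = 3370

Answer: 5 15 45 135 405 1215 3370 3370 3370 3370 3370 3370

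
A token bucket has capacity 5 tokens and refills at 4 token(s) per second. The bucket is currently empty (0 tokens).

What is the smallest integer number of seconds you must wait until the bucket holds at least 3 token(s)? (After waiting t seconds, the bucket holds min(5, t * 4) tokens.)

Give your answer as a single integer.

Answer: 1

Derivation:
Need t * 4 >= 3, so t >= 3/4.
Smallest integer t = ceil(3/4) = 1.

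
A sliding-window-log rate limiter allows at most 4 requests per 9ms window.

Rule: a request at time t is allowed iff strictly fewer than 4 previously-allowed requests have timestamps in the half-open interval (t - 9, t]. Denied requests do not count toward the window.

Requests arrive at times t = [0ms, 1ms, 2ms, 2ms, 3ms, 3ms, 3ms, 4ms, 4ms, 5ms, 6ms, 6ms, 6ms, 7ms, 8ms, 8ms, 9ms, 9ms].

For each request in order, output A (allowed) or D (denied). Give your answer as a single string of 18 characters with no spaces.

Tracking allowed requests in the window:
  req#1 t=0ms: ALLOW
  req#2 t=1ms: ALLOW
  req#3 t=2ms: ALLOW
  req#4 t=2ms: ALLOW
  req#5 t=3ms: DENY
  req#6 t=3ms: DENY
  req#7 t=3ms: DENY
  req#8 t=4ms: DENY
  req#9 t=4ms: DENY
  req#10 t=5ms: DENY
  req#11 t=6ms: DENY
  req#12 t=6ms: DENY
  req#13 t=6ms: DENY
  req#14 t=7ms: DENY
  req#15 t=8ms: DENY
  req#16 t=8ms: DENY
  req#17 t=9ms: ALLOW
  req#18 t=9ms: DENY

Answer: AAAADDDDDDDDDDDDAD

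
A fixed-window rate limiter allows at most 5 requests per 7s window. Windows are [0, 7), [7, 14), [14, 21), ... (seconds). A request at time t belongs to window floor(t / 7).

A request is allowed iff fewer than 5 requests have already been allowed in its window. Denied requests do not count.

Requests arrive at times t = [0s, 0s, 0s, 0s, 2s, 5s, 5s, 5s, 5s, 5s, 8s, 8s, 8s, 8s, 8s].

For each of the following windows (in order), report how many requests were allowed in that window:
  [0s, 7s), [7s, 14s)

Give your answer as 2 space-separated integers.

Answer: 5 5

Derivation:
Processing requests:
  req#1 t=0s (window 0): ALLOW
  req#2 t=0s (window 0): ALLOW
  req#3 t=0s (window 0): ALLOW
  req#4 t=0s (window 0): ALLOW
  req#5 t=2s (window 0): ALLOW
  req#6 t=5s (window 0): DENY
  req#7 t=5s (window 0): DENY
  req#8 t=5s (window 0): DENY
  req#9 t=5s (window 0): DENY
  req#10 t=5s (window 0): DENY
  req#11 t=8s (window 1): ALLOW
  req#12 t=8s (window 1): ALLOW
  req#13 t=8s (window 1): ALLOW
  req#14 t=8s (window 1): ALLOW
  req#15 t=8s (window 1): ALLOW

Allowed counts by window: 5 5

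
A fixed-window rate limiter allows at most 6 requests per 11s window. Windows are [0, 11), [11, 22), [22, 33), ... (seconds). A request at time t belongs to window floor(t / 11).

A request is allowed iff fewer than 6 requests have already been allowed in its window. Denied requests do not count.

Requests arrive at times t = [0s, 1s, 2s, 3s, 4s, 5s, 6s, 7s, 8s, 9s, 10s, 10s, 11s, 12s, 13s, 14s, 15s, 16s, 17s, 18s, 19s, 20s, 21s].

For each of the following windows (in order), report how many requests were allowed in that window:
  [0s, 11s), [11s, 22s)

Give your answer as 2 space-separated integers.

Processing requests:
  req#1 t=0s (window 0): ALLOW
  req#2 t=1s (window 0): ALLOW
  req#3 t=2s (window 0): ALLOW
  req#4 t=3s (window 0): ALLOW
  req#5 t=4s (window 0): ALLOW
  req#6 t=5s (window 0): ALLOW
  req#7 t=6s (window 0): DENY
  req#8 t=7s (window 0): DENY
  req#9 t=8s (window 0): DENY
  req#10 t=9s (window 0): DENY
  req#11 t=10s (window 0): DENY
  req#12 t=10s (window 0): DENY
  req#13 t=11s (window 1): ALLOW
  req#14 t=12s (window 1): ALLOW
  req#15 t=13s (window 1): ALLOW
  req#16 t=14s (window 1): ALLOW
  req#17 t=15s (window 1): ALLOW
  req#18 t=16s (window 1): ALLOW
  req#19 t=17s (window 1): DENY
  req#20 t=18s (window 1): DENY
  req#21 t=19s (window 1): DENY
  req#22 t=20s (window 1): DENY
  req#23 t=21s (window 1): DENY

Allowed counts by window: 6 6

Answer: 6 6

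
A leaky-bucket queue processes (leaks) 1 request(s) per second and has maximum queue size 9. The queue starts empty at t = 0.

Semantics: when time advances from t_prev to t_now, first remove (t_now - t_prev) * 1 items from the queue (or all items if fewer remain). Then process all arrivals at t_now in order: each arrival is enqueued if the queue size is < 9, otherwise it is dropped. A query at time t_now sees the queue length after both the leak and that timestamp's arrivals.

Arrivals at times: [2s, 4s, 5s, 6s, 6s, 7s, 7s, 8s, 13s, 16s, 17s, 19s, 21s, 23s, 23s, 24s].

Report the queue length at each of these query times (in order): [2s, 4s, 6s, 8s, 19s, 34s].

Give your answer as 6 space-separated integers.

Queue lengths at query times:
  query t=2s: backlog = 1
  query t=4s: backlog = 1
  query t=6s: backlog = 2
  query t=8s: backlog = 3
  query t=19s: backlog = 1
  query t=34s: backlog = 0

Answer: 1 1 2 3 1 0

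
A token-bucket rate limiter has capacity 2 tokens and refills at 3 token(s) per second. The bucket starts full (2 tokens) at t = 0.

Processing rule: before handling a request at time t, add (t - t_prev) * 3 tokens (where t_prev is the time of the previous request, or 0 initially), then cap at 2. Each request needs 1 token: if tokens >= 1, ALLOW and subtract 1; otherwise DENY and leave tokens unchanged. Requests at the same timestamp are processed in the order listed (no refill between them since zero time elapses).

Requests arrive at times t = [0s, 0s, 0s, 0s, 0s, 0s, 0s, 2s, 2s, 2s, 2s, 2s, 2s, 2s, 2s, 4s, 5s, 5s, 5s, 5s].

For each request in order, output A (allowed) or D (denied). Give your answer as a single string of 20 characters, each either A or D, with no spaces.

Simulating step by step:
  req#1 t=0s: ALLOW
  req#2 t=0s: ALLOW
  req#3 t=0s: DENY
  req#4 t=0s: DENY
  req#5 t=0s: DENY
  req#6 t=0s: DENY
  req#7 t=0s: DENY
  req#8 t=2s: ALLOW
  req#9 t=2s: ALLOW
  req#10 t=2s: DENY
  req#11 t=2s: DENY
  req#12 t=2s: DENY
  req#13 t=2s: DENY
  req#14 t=2s: DENY
  req#15 t=2s: DENY
  req#16 t=4s: ALLOW
  req#17 t=5s: ALLOW
  req#18 t=5s: ALLOW
  req#19 t=5s: DENY
  req#20 t=5s: DENY

Answer: AADDDDDAADDDDDDAAADD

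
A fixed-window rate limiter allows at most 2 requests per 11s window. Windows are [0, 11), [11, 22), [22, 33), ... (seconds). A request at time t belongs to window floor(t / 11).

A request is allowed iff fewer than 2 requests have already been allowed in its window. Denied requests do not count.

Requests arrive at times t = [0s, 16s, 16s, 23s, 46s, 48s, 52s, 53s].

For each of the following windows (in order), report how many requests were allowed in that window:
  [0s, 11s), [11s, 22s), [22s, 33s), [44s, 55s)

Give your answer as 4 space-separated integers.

Processing requests:
  req#1 t=0s (window 0): ALLOW
  req#2 t=16s (window 1): ALLOW
  req#3 t=16s (window 1): ALLOW
  req#4 t=23s (window 2): ALLOW
  req#5 t=46s (window 4): ALLOW
  req#6 t=48s (window 4): ALLOW
  req#7 t=52s (window 4): DENY
  req#8 t=53s (window 4): DENY

Allowed counts by window: 1 2 1 2

Answer: 1 2 1 2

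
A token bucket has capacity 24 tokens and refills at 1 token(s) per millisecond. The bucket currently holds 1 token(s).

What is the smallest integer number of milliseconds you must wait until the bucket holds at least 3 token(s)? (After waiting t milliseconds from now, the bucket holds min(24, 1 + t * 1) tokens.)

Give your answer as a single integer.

Need 1 + t * 1 >= 3, so t >= 2/1.
Smallest integer t = ceil(2/1) = 2.

Answer: 2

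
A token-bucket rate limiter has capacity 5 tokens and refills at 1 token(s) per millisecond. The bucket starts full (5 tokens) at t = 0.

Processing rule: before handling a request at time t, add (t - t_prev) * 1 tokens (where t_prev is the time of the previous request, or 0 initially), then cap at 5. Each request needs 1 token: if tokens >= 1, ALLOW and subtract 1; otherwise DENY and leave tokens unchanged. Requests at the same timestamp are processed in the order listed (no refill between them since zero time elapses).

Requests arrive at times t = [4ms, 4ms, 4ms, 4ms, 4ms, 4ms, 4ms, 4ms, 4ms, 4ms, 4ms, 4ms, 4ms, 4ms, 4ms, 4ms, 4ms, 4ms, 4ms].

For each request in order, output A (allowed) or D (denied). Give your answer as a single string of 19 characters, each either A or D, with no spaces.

Simulating step by step:
  req#1 t=4ms: ALLOW
  req#2 t=4ms: ALLOW
  req#3 t=4ms: ALLOW
  req#4 t=4ms: ALLOW
  req#5 t=4ms: ALLOW
  req#6 t=4ms: DENY
  req#7 t=4ms: DENY
  req#8 t=4ms: DENY
  req#9 t=4ms: DENY
  req#10 t=4ms: DENY
  req#11 t=4ms: DENY
  req#12 t=4ms: DENY
  req#13 t=4ms: DENY
  req#14 t=4ms: DENY
  req#15 t=4ms: DENY
  req#16 t=4ms: DENY
  req#17 t=4ms: DENY
  req#18 t=4ms: DENY
  req#19 t=4ms: DENY

Answer: AAAAADDDDDDDDDDDDDD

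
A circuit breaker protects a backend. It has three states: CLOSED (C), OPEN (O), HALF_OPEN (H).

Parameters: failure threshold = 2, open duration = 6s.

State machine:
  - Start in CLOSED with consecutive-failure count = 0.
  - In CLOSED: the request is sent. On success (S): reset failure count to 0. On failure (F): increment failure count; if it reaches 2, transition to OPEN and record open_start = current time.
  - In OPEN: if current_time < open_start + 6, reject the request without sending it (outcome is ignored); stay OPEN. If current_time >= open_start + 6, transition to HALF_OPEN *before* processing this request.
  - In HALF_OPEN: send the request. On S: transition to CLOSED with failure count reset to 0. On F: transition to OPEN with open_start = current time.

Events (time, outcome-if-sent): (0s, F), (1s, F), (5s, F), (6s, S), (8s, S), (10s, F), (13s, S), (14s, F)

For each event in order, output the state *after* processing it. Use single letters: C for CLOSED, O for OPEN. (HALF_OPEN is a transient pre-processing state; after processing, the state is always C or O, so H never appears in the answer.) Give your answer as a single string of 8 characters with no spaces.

State after each event:
  event#1 t=0s outcome=F: state=CLOSED
  event#2 t=1s outcome=F: state=OPEN
  event#3 t=5s outcome=F: state=OPEN
  event#4 t=6s outcome=S: state=OPEN
  event#5 t=8s outcome=S: state=CLOSED
  event#6 t=10s outcome=F: state=CLOSED
  event#7 t=13s outcome=S: state=CLOSED
  event#8 t=14s outcome=F: state=CLOSED

Answer: COOOCCCC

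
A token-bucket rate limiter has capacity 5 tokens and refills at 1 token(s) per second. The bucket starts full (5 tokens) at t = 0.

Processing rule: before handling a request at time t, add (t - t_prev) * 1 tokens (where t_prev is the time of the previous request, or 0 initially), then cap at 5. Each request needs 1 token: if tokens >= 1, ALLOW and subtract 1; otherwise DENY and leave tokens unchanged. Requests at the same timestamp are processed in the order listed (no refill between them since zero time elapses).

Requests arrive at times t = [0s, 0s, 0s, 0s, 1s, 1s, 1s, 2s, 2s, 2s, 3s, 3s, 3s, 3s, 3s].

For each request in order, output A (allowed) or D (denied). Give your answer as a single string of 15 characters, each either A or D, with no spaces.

Answer: AAAAAADADDADDDD

Derivation:
Simulating step by step:
  req#1 t=0s: ALLOW
  req#2 t=0s: ALLOW
  req#3 t=0s: ALLOW
  req#4 t=0s: ALLOW
  req#5 t=1s: ALLOW
  req#6 t=1s: ALLOW
  req#7 t=1s: DENY
  req#8 t=2s: ALLOW
  req#9 t=2s: DENY
  req#10 t=2s: DENY
  req#11 t=3s: ALLOW
  req#12 t=3s: DENY
  req#13 t=3s: DENY
  req#14 t=3s: DENY
  req#15 t=3s: DENY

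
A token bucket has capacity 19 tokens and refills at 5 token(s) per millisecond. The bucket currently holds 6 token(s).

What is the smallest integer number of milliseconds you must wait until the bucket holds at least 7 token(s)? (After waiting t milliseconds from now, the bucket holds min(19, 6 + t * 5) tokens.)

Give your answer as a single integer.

Need 6 + t * 5 >= 7, so t >= 1/5.
Smallest integer t = ceil(1/5) = 1.

Answer: 1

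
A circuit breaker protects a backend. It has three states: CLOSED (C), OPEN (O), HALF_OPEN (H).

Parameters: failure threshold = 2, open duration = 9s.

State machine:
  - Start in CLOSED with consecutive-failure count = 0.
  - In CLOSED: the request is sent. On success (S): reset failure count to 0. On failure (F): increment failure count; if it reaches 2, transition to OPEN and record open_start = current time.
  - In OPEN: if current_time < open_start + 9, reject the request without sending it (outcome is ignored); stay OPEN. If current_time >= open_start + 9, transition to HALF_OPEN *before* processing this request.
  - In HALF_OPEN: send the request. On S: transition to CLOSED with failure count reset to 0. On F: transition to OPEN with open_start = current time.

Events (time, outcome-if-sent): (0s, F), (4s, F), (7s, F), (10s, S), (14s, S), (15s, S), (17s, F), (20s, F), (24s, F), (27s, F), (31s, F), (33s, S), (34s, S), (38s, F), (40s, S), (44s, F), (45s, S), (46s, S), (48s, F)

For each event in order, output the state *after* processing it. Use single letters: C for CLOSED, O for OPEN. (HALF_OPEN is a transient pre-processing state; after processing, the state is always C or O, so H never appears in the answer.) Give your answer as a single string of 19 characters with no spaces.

State after each event:
  event#1 t=0s outcome=F: state=CLOSED
  event#2 t=4s outcome=F: state=OPEN
  event#3 t=7s outcome=F: state=OPEN
  event#4 t=10s outcome=S: state=OPEN
  event#5 t=14s outcome=S: state=CLOSED
  event#6 t=15s outcome=S: state=CLOSED
  event#7 t=17s outcome=F: state=CLOSED
  event#8 t=20s outcome=F: state=OPEN
  event#9 t=24s outcome=F: state=OPEN
  event#10 t=27s outcome=F: state=OPEN
  event#11 t=31s outcome=F: state=OPEN
  event#12 t=33s outcome=S: state=OPEN
  event#13 t=34s outcome=S: state=OPEN
  event#14 t=38s outcome=F: state=OPEN
  event#15 t=40s outcome=S: state=CLOSED
  event#16 t=44s outcome=F: state=CLOSED
  event#17 t=45s outcome=S: state=CLOSED
  event#18 t=46s outcome=S: state=CLOSED
  event#19 t=48s outcome=F: state=CLOSED

Answer: COOOCCCOOOOOOOCCCCC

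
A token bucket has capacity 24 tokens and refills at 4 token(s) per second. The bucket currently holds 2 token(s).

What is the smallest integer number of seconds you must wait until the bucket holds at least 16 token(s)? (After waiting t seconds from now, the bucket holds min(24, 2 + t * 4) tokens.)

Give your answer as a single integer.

Answer: 4

Derivation:
Need 2 + t * 4 >= 16, so t >= 14/4.
Smallest integer t = ceil(14/4) = 4.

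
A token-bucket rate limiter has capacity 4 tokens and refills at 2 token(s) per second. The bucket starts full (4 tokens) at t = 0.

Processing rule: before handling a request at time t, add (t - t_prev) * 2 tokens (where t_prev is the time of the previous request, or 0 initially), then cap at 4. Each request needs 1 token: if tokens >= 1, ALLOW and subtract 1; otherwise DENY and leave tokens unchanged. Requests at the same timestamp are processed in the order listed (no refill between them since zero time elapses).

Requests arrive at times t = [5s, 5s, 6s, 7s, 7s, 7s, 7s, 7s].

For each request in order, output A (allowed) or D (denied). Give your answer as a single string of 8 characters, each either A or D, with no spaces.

Answer: AAAAAAAD

Derivation:
Simulating step by step:
  req#1 t=5s: ALLOW
  req#2 t=5s: ALLOW
  req#3 t=6s: ALLOW
  req#4 t=7s: ALLOW
  req#5 t=7s: ALLOW
  req#6 t=7s: ALLOW
  req#7 t=7s: ALLOW
  req#8 t=7s: DENY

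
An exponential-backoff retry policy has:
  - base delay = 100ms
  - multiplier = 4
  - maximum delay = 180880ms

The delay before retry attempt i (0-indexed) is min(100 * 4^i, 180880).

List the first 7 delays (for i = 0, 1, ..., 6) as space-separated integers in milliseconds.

Answer: 100 400 1600 6400 25600 102400 180880

Derivation:
Computing each delay:
  i=0: min(100*4^0, 180880) = 100
  i=1: min(100*4^1, 180880) = 400
  i=2: min(100*4^2, 180880) = 1600
  i=3: min(100*4^3, 180880) = 6400
  i=4: min(100*4^4, 180880) = 25600
  i=5: min(100*4^5, 180880) = 102400
  i=6: min(100*4^6, 180880) = 180880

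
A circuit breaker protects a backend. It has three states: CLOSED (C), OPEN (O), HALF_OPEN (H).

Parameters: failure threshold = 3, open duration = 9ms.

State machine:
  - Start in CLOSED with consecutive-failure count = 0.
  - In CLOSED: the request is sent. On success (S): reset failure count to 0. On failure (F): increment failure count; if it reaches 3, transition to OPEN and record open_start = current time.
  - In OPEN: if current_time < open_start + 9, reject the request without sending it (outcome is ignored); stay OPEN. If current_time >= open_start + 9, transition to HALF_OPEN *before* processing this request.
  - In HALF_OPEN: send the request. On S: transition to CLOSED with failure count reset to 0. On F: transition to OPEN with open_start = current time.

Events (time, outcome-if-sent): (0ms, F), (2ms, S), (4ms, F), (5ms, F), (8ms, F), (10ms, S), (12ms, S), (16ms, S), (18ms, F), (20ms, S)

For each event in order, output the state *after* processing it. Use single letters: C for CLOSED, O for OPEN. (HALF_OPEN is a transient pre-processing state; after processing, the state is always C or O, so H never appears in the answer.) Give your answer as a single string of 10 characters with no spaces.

Answer: CCCCOOOOOO

Derivation:
State after each event:
  event#1 t=0ms outcome=F: state=CLOSED
  event#2 t=2ms outcome=S: state=CLOSED
  event#3 t=4ms outcome=F: state=CLOSED
  event#4 t=5ms outcome=F: state=CLOSED
  event#5 t=8ms outcome=F: state=OPEN
  event#6 t=10ms outcome=S: state=OPEN
  event#7 t=12ms outcome=S: state=OPEN
  event#8 t=16ms outcome=S: state=OPEN
  event#9 t=18ms outcome=F: state=OPEN
  event#10 t=20ms outcome=S: state=OPEN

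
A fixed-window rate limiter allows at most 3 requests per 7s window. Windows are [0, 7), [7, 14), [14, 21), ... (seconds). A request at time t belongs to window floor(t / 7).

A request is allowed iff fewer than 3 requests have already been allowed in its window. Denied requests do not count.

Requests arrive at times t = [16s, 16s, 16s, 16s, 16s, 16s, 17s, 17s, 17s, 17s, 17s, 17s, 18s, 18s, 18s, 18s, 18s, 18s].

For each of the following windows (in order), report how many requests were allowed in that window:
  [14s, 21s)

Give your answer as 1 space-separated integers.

Processing requests:
  req#1 t=16s (window 2): ALLOW
  req#2 t=16s (window 2): ALLOW
  req#3 t=16s (window 2): ALLOW
  req#4 t=16s (window 2): DENY
  req#5 t=16s (window 2): DENY
  req#6 t=16s (window 2): DENY
  req#7 t=17s (window 2): DENY
  req#8 t=17s (window 2): DENY
  req#9 t=17s (window 2): DENY
  req#10 t=17s (window 2): DENY
  req#11 t=17s (window 2): DENY
  req#12 t=17s (window 2): DENY
  req#13 t=18s (window 2): DENY
  req#14 t=18s (window 2): DENY
  req#15 t=18s (window 2): DENY
  req#16 t=18s (window 2): DENY
  req#17 t=18s (window 2): DENY
  req#18 t=18s (window 2): DENY

Allowed counts by window: 3

Answer: 3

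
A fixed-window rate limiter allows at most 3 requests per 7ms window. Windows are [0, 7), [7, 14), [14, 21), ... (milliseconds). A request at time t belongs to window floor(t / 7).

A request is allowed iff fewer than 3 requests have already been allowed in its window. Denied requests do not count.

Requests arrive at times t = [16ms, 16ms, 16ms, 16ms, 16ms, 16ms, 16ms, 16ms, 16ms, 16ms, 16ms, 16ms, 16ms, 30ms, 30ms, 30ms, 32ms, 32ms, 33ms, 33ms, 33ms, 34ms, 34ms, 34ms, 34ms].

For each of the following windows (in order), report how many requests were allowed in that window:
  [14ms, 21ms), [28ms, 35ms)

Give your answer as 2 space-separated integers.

Processing requests:
  req#1 t=16ms (window 2): ALLOW
  req#2 t=16ms (window 2): ALLOW
  req#3 t=16ms (window 2): ALLOW
  req#4 t=16ms (window 2): DENY
  req#5 t=16ms (window 2): DENY
  req#6 t=16ms (window 2): DENY
  req#7 t=16ms (window 2): DENY
  req#8 t=16ms (window 2): DENY
  req#9 t=16ms (window 2): DENY
  req#10 t=16ms (window 2): DENY
  req#11 t=16ms (window 2): DENY
  req#12 t=16ms (window 2): DENY
  req#13 t=16ms (window 2): DENY
  req#14 t=30ms (window 4): ALLOW
  req#15 t=30ms (window 4): ALLOW
  req#16 t=30ms (window 4): ALLOW
  req#17 t=32ms (window 4): DENY
  req#18 t=32ms (window 4): DENY
  req#19 t=33ms (window 4): DENY
  req#20 t=33ms (window 4): DENY
  req#21 t=33ms (window 4): DENY
  req#22 t=34ms (window 4): DENY
  req#23 t=34ms (window 4): DENY
  req#24 t=34ms (window 4): DENY
  req#25 t=34ms (window 4): DENY

Allowed counts by window: 3 3

Answer: 3 3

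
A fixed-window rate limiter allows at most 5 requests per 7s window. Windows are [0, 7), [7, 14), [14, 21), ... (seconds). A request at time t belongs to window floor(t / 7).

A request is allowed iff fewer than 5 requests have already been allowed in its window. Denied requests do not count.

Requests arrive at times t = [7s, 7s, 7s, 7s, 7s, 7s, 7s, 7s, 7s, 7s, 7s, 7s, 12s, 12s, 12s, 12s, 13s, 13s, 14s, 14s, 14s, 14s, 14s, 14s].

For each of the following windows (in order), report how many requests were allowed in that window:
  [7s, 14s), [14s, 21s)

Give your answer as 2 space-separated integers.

Answer: 5 5

Derivation:
Processing requests:
  req#1 t=7s (window 1): ALLOW
  req#2 t=7s (window 1): ALLOW
  req#3 t=7s (window 1): ALLOW
  req#4 t=7s (window 1): ALLOW
  req#5 t=7s (window 1): ALLOW
  req#6 t=7s (window 1): DENY
  req#7 t=7s (window 1): DENY
  req#8 t=7s (window 1): DENY
  req#9 t=7s (window 1): DENY
  req#10 t=7s (window 1): DENY
  req#11 t=7s (window 1): DENY
  req#12 t=7s (window 1): DENY
  req#13 t=12s (window 1): DENY
  req#14 t=12s (window 1): DENY
  req#15 t=12s (window 1): DENY
  req#16 t=12s (window 1): DENY
  req#17 t=13s (window 1): DENY
  req#18 t=13s (window 1): DENY
  req#19 t=14s (window 2): ALLOW
  req#20 t=14s (window 2): ALLOW
  req#21 t=14s (window 2): ALLOW
  req#22 t=14s (window 2): ALLOW
  req#23 t=14s (window 2): ALLOW
  req#24 t=14s (window 2): DENY

Allowed counts by window: 5 5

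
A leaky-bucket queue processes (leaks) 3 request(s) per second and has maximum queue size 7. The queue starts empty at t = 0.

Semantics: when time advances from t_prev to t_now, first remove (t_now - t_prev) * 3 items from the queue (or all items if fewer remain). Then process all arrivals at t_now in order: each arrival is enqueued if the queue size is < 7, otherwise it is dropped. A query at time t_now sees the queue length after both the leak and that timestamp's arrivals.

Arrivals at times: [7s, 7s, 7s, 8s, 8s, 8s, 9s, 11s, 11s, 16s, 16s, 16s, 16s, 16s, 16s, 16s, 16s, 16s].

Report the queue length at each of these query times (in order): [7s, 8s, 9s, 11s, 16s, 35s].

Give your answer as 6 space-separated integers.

Answer: 3 3 1 2 7 0

Derivation:
Queue lengths at query times:
  query t=7s: backlog = 3
  query t=8s: backlog = 3
  query t=9s: backlog = 1
  query t=11s: backlog = 2
  query t=16s: backlog = 7
  query t=35s: backlog = 0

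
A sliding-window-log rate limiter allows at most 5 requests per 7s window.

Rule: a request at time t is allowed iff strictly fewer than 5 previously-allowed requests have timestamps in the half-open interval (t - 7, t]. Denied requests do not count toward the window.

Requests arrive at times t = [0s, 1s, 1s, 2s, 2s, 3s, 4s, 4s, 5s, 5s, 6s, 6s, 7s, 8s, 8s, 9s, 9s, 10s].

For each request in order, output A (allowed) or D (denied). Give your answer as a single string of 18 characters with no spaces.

Answer: AAAAADDDDDDDAAAAAD

Derivation:
Tracking allowed requests in the window:
  req#1 t=0s: ALLOW
  req#2 t=1s: ALLOW
  req#3 t=1s: ALLOW
  req#4 t=2s: ALLOW
  req#5 t=2s: ALLOW
  req#6 t=3s: DENY
  req#7 t=4s: DENY
  req#8 t=4s: DENY
  req#9 t=5s: DENY
  req#10 t=5s: DENY
  req#11 t=6s: DENY
  req#12 t=6s: DENY
  req#13 t=7s: ALLOW
  req#14 t=8s: ALLOW
  req#15 t=8s: ALLOW
  req#16 t=9s: ALLOW
  req#17 t=9s: ALLOW
  req#18 t=10s: DENY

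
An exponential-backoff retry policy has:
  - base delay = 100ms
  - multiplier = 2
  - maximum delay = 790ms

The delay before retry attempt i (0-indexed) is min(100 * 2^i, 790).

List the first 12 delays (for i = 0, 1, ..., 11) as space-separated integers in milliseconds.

Answer: 100 200 400 790 790 790 790 790 790 790 790 790

Derivation:
Computing each delay:
  i=0: min(100*2^0, 790) = 100
  i=1: min(100*2^1, 790) = 200
  i=2: min(100*2^2, 790) = 400
  i=3: min(100*2^3, 790) = 790
  i=4: min(100*2^4, 790) = 790
  i=5: min(100*2^5, 790) = 790
  i=6: min(100*2^6, 790) = 790
  i=7: min(100*2^7, 790) = 790
  i=8: min(100*2^8, 790) = 790
  i=9: min(100*2^9, 790) = 790
  i=10: min(100*2^10, 790) = 790
  i=11: min(100*2^11, 790) = 790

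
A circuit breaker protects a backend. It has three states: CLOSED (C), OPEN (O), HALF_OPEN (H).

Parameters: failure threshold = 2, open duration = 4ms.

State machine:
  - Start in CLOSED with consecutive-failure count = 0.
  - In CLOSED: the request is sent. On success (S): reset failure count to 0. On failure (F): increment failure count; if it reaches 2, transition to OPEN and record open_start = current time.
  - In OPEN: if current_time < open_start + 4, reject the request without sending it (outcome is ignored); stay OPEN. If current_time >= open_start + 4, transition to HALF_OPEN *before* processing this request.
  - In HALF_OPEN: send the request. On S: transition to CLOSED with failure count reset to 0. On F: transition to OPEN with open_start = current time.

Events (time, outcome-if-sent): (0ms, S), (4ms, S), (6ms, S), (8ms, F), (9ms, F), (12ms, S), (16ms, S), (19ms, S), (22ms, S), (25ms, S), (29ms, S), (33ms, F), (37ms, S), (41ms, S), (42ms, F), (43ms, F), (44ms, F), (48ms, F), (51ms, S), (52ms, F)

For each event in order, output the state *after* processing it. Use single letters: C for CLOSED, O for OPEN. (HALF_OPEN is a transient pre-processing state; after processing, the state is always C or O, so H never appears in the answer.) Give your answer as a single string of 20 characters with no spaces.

State after each event:
  event#1 t=0ms outcome=S: state=CLOSED
  event#2 t=4ms outcome=S: state=CLOSED
  event#3 t=6ms outcome=S: state=CLOSED
  event#4 t=8ms outcome=F: state=CLOSED
  event#5 t=9ms outcome=F: state=OPEN
  event#6 t=12ms outcome=S: state=OPEN
  event#7 t=16ms outcome=S: state=CLOSED
  event#8 t=19ms outcome=S: state=CLOSED
  event#9 t=22ms outcome=S: state=CLOSED
  event#10 t=25ms outcome=S: state=CLOSED
  event#11 t=29ms outcome=S: state=CLOSED
  event#12 t=33ms outcome=F: state=CLOSED
  event#13 t=37ms outcome=S: state=CLOSED
  event#14 t=41ms outcome=S: state=CLOSED
  event#15 t=42ms outcome=F: state=CLOSED
  event#16 t=43ms outcome=F: state=OPEN
  event#17 t=44ms outcome=F: state=OPEN
  event#18 t=48ms outcome=F: state=OPEN
  event#19 t=51ms outcome=S: state=OPEN
  event#20 t=52ms outcome=F: state=OPEN

Answer: CCCCOOCCCCCCCCCOOOOO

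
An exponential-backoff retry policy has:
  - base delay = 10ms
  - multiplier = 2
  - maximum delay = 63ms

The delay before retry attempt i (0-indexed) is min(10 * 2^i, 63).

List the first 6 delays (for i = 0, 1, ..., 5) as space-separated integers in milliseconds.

Computing each delay:
  i=0: min(10*2^0, 63) = 10
  i=1: min(10*2^1, 63) = 20
  i=2: min(10*2^2, 63) = 40
  i=3: min(10*2^3, 63) = 63
  i=4: min(10*2^4, 63) = 63
  i=5: min(10*2^5, 63) = 63

Answer: 10 20 40 63 63 63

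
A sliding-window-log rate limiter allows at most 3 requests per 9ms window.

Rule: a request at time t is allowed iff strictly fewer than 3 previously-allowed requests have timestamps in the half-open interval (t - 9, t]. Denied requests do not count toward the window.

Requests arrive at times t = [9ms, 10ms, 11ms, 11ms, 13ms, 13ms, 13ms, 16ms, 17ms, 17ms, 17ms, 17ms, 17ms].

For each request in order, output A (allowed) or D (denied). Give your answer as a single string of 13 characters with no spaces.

Answer: AAADDDDDDDDDD

Derivation:
Tracking allowed requests in the window:
  req#1 t=9ms: ALLOW
  req#2 t=10ms: ALLOW
  req#3 t=11ms: ALLOW
  req#4 t=11ms: DENY
  req#5 t=13ms: DENY
  req#6 t=13ms: DENY
  req#7 t=13ms: DENY
  req#8 t=16ms: DENY
  req#9 t=17ms: DENY
  req#10 t=17ms: DENY
  req#11 t=17ms: DENY
  req#12 t=17ms: DENY
  req#13 t=17ms: DENY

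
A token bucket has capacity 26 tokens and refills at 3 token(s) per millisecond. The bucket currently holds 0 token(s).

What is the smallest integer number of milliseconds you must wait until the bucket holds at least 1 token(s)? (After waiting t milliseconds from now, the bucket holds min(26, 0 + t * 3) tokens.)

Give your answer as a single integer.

Answer: 1

Derivation:
Need 0 + t * 3 >= 1, so t >= 1/3.
Smallest integer t = ceil(1/3) = 1.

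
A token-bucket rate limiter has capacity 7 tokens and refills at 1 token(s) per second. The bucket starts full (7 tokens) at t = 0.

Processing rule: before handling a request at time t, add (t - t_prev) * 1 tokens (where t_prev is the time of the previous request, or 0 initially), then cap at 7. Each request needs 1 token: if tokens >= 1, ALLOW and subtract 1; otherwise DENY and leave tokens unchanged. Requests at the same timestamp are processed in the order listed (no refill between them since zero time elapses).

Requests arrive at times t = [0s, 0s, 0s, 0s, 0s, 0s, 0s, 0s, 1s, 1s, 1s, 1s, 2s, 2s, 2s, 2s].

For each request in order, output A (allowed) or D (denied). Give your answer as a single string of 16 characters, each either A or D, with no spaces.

Simulating step by step:
  req#1 t=0s: ALLOW
  req#2 t=0s: ALLOW
  req#3 t=0s: ALLOW
  req#4 t=0s: ALLOW
  req#5 t=0s: ALLOW
  req#6 t=0s: ALLOW
  req#7 t=0s: ALLOW
  req#8 t=0s: DENY
  req#9 t=1s: ALLOW
  req#10 t=1s: DENY
  req#11 t=1s: DENY
  req#12 t=1s: DENY
  req#13 t=2s: ALLOW
  req#14 t=2s: DENY
  req#15 t=2s: DENY
  req#16 t=2s: DENY

Answer: AAAAAAADADDDADDD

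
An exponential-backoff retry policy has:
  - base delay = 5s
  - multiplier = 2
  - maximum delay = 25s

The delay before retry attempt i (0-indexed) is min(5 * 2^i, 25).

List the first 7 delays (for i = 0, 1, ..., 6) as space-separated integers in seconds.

Answer: 5 10 20 25 25 25 25

Derivation:
Computing each delay:
  i=0: min(5*2^0, 25) = 5
  i=1: min(5*2^1, 25) = 10
  i=2: min(5*2^2, 25) = 20
  i=3: min(5*2^3, 25) = 25
  i=4: min(5*2^4, 25) = 25
  i=5: min(5*2^5, 25) = 25
  i=6: min(5*2^6, 25) = 25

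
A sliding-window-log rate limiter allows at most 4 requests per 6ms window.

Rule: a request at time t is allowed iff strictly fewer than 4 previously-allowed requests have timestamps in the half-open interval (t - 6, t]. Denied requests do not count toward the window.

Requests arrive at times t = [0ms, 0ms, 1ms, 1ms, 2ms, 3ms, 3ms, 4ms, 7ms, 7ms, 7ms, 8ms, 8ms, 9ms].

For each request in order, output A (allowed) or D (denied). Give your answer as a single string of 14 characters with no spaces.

Tracking allowed requests in the window:
  req#1 t=0ms: ALLOW
  req#2 t=0ms: ALLOW
  req#3 t=1ms: ALLOW
  req#4 t=1ms: ALLOW
  req#5 t=2ms: DENY
  req#6 t=3ms: DENY
  req#7 t=3ms: DENY
  req#8 t=4ms: DENY
  req#9 t=7ms: ALLOW
  req#10 t=7ms: ALLOW
  req#11 t=7ms: ALLOW
  req#12 t=8ms: ALLOW
  req#13 t=8ms: DENY
  req#14 t=9ms: DENY

Answer: AAAADDDDAAAADD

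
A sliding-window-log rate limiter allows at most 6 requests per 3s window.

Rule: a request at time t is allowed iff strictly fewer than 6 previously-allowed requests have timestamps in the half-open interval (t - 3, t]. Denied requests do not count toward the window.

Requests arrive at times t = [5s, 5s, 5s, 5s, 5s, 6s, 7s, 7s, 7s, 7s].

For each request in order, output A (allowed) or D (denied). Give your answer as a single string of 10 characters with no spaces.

Answer: AAAAAADDDD

Derivation:
Tracking allowed requests in the window:
  req#1 t=5s: ALLOW
  req#2 t=5s: ALLOW
  req#3 t=5s: ALLOW
  req#4 t=5s: ALLOW
  req#5 t=5s: ALLOW
  req#6 t=6s: ALLOW
  req#7 t=7s: DENY
  req#8 t=7s: DENY
  req#9 t=7s: DENY
  req#10 t=7s: DENY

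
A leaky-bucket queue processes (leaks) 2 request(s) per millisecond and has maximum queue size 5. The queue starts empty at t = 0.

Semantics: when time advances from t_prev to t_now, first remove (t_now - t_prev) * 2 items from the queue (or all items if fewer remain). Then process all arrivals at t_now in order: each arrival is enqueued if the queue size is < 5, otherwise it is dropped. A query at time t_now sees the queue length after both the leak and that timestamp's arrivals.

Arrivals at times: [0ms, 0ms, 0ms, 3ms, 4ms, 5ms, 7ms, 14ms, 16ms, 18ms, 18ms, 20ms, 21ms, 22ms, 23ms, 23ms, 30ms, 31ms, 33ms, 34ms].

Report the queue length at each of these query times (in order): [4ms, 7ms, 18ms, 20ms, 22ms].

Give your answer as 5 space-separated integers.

Answer: 1 1 2 1 1

Derivation:
Queue lengths at query times:
  query t=4ms: backlog = 1
  query t=7ms: backlog = 1
  query t=18ms: backlog = 2
  query t=20ms: backlog = 1
  query t=22ms: backlog = 1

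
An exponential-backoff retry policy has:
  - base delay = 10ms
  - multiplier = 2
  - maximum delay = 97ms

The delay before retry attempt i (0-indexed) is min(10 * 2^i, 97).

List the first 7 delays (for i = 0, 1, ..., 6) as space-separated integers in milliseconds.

Computing each delay:
  i=0: min(10*2^0, 97) = 10
  i=1: min(10*2^1, 97) = 20
  i=2: min(10*2^2, 97) = 40
  i=3: min(10*2^3, 97) = 80
  i=4: min(10*2^4, 97) = 97
  i=5: min(10*2^5, 97) = 97
  i=6: min(10*2^6, 97) = 97

Answer: 10 20 40 80 97 97 97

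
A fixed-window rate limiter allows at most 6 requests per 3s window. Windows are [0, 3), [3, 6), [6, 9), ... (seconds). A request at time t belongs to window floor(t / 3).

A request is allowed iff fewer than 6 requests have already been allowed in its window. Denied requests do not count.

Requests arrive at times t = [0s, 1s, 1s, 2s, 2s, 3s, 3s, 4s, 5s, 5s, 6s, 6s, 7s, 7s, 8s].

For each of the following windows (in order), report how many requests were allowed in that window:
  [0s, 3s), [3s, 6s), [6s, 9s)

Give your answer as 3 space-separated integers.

Answer: 5 5 5

Derivation:
Processing requests:
  req#1 t=0s (window 0): ALLOW
  req#2 t=1s (window 0): ALLOW
  req#3 t=1s (window 0): ALLOW
  req#4 t=2s (window 0): ALLOW
  req#5 t=2s (window 0): ALLOW
  req#6 t=3s (window 1): ALLOW
  req#7 t=3s (window 1): ALLOW
  req#8 t=4s (window 1): ALLOW
  req#9 t=5s (window 1): ALLOW
  req#10 t=5s (window 1): ALLOW
  req#11 t=6s (window 2): ALLOW
  req#12 t=6s (window 2): ALLOW
  req#13 t=7s (window 2): ALLOW
  req#14 t=7s (window 2): ALLOW
  req#15 t=8s (window 2): ALLOW

Allowed counts by window: 5 5 5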